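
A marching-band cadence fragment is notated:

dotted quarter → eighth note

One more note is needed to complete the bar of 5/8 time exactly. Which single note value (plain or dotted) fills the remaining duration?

eighth note

The bar of 5/8 = 5 eighth notes.
Convert each value to eighth notes: dotted quarter = 3; eighth note = 1.
Sum: 3 + 1 = 4.
Remaining: 5 − 4 = 1 eighth note, which is a eighth note.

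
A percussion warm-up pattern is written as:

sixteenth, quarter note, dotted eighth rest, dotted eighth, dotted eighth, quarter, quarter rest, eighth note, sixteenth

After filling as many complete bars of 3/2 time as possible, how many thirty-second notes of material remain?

2

One bar of 3/2 = 24 sixteenth notes.
In sixteenth notes: sixteenth = 1; quarter note = 4; dotted eighth rest = 3; dotted eighth = 3; dotted eighth = 3; quarter = 4; quarter rest = 4; eighth note = 2; sixteenth = 1.
Altogether 1 + 4 + 3 + 3 + 3 + 4 + 4 + 2 + 1 = 25.
25 ÷ 24 = 1 complete bar with 1 sixteenth note remaining = 2 thirty-second notes.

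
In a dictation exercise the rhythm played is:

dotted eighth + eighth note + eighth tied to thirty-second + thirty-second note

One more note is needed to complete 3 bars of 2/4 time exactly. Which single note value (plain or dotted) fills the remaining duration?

whole note

3 bars of 2/4 = 48 thirty-second notes.
Each duration in thirty-second notes: dotted eighth = 6; eighth note = 4; eighth tied to thirty-second (eighth + thirty-second) = 5; thirty-second note = 1.
Adding: 6 + 4 + 5 + 1 = 16.
Remaining: 48 − 16 = 32 thirty-second notes, which is a whole note.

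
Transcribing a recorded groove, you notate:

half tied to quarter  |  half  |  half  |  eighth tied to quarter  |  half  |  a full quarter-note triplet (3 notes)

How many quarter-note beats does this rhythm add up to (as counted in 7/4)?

12.5

One quarter-note beat = 2 eighth notes.
In eighth notes: half tied to quarter (half + quarter) = 6; half = 4; half = 4; eighth tied to quarter (eighth + quarter) = 3; half = 4; a full quarter-note triplet (3 notes) (three triplet quarters span one half) = 4.
Adding: 6 + 4 + 4 + 3 + 4 + 4 = 25.
25 ÷ 2 = 12.5 beats.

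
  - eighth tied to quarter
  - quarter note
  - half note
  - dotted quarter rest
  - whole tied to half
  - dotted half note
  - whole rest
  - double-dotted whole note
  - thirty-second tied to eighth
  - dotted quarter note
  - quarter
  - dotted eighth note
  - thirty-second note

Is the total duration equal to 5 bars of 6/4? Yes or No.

One bar of 6/4 = 48 thirty-second notes, so 5 bars = 240.
Each duration in thirty-second notes: eighth tied to quarter (eighth + quarter) = 12; quarter note = 8; half note = 16; dotted quarter rest = 12; whole tied to half (whole + half) = 48; dotted half note = 24; whole rest = 32; double-dotted whole note = 56; thirty-second tied to eighth (thirty-second + eighth) = 5; dotted quarter note = 12; quarter = 8; dotted eighth note = 6; thirty-second note = 1.
Adding: 12 + 8 + 16 + 12 + 48 + 24 + 32 + 56 + 5 + 12 + 8 + 6 + 1 = 240.
240 equals 240, so the answer is Yes.

Yes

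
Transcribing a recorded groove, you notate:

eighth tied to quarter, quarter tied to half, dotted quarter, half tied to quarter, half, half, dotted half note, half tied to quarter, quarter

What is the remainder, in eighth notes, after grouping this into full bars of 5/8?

One bar of 5/8 = 5 eighth notes.
Each duration in eighth notes: eighth tied to quarter (eighth + quarter) = 3; quarter tied to half (quarter + half) = 6; dotted quarter = 3; half tied to quarter (half + quarter) = 6; half = 4; half = 4; dotted half note = 6; half tied to quarter (half + quarter) = 6; quarter = 2.
Altogether 3 + 6 + 3 + 6 + 4 + 4 + 6 + 6 + 2 = 40.
40 ÷ 5 = 8 complete bars with 0 eighth notes remaining.

0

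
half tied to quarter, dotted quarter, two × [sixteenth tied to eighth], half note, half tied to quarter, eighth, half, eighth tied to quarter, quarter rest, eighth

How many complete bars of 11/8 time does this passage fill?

3

One bar of 11/8 = 22 sixteenth notes.
Working in sixteenth notes: half tied to quarter (half + quarter) = 12; dotted quarter = 6; sixteenth tied to eighth (sixteenth + eighth) = 3; sixteenth tied to eighth (sixteenth + eighth) = 3; half note = 8; half tied to quarter (half + quarter) = 12; eighth = 2; half = 8; eighth tied to quarter (eighth + quarter) = 6; quarter rest = 4; eighth = 2.
Adding: 12 + 6 + 3 + 3 + 8 + 12 + 2 + 8 + 6 + 4 + 2 = 66.
66 ÷ 22 = 3 complete bars with 0 left over.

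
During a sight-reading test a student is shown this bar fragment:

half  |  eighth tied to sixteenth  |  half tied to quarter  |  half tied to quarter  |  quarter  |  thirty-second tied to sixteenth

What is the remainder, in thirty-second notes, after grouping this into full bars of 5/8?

1

One bar of 5/8 = 20 thirty-second notes.
Each duration in thirty-second notes: half = 16; eighth tied to sixteenth (eighth + sixteenth) = 6; half tied to quarter (half + quarter) = 24; half tied to quarter (half + quarter) = 24; quarter = 8; thirty-second tied to sixteenth (thirty-second + sixteenth) = 3.
Altogether 16 + 6 + 24 + 24 + 8 + 3 = 81.
81 ÷ 20 = 4 complete bars with 1 thirty-second note remaining.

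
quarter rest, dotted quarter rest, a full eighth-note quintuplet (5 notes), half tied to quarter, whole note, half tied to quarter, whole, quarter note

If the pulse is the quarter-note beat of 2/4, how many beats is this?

One quarter-note beat = 2 eighth notes.
Convert each value to eighth notes: quarter rest = 2; dotted quarter rest = 3; a full eighth-note quintuplet (5 notes) (five quintuplet eighths span one half) = 4; half tied to quarter (half + quarter) = 6; whole note = 8; half tied to quarter (half + quarter) = 6; whole = 8; quarter note = 2.
Adding: 2 + 3 + 4 + 6 + 8 + 6 + 8 + 2 = 39.
39 ÷ 2 = 19.5 beats.

19.5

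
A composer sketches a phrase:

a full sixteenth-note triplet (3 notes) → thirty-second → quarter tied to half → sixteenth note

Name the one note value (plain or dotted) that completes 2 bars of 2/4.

2 bars of 2/4 = 32 thirty-second notes.
Each duration in thirty-second notes: a full sixteenth-note triplet (3 notes) (three triplet sixteenths span one eighth) = 4; thirty-second = 1; quarter tied to half (quarter + half) = 24; sixteenth note = 2.
Adding: 4 + 1 + 24 + 2 = 31.
Remaining: 32 − 31 = 1 thirty-second note, which is a thirty-second note.

thirty-second note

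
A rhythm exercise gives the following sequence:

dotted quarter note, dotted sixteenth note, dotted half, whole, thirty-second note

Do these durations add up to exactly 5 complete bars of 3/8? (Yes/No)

One bar of 3/8 = 12 thirty-second notes, so 5 bars = 60.
Express everything in thirty-second notes: dotted quarter note = 12; dotted sixteenth note = 3; dotted half = 24; whole = 32; thirty-second note = 1.
Altogether 12 + 3 + 24 + 32 + 1 = 72.
72 exceeds 60, so the answer is No.

No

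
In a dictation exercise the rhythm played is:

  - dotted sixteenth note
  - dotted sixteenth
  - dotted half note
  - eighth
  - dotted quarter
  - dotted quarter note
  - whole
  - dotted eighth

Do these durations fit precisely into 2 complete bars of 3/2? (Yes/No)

One bar of 3/2 = 48 thirty-second notes, so 2 bars = 96.
Each duration in thirty-second notes: dotted sixteenth note = 3; dotted sixteenth = 3; dotted half note = 24; eighth = 4; dotted quarter = 12; dotted quarter note = 12; whole = 32; dotted eighth = 6.
Adding: 3 + 3 + 24 + 4 + 12 + 12 + 32 + 6 = 96.
96 equals 96, so the answer is Yes.

Yes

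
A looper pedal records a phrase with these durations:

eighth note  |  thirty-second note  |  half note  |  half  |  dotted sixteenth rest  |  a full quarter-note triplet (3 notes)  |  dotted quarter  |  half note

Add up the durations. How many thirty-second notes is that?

84

Convert each value to thirty-second notes: eighth note = 4; thirty-second note = 1; half note = 16; half = 16; dotted sixteenth rest = 3; a full quarter-note triplet (3 notes) (three triplet quarters span one half) = 16; dotted quarter = 12; half note = 16.
Sum: 4 + 1 + 16 + 16 + 3 + 16 + 12 + 16 = 84 thirty-second notes.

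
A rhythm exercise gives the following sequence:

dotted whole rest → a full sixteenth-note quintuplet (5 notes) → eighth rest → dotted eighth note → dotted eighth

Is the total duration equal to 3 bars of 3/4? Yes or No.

Yes

One bar of 3/4 = 12 sixteenth notes, so 3 bars = 36.
Each duration in sixteenth notes: dotted whole rest = 24; a full sixteenth-note quintuplet (5 notes) (five quintuplet sixteenths span one quarter) = 4; eighth rest = 2; dotted eighth note = 3; dotted eighth = 3.
Altogether 24 + 4 + 2 + 3 + 3 = 36.
36 equals 36, so the answer is Yes.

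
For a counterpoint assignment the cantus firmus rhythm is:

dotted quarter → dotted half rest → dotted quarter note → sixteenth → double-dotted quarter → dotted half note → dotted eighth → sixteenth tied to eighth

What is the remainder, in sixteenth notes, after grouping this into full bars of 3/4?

One bar of 3/4 = 12 sixteenth notes.
Convert each value to sixteenth notes: dotted quarter = 6; dotted half rest = 12; dotted quarter note = 6; sixteenth = 1; double-dotted quarter = 7; dotted half note = 12; dotted eighth = 3; sixteenth tied to eighth (sixteenth + eighth) = 3.
Adding: 6 + 12 + 6 + 1 + 7 + 12 + 3 + 3 = 50.
50 ÷ 12 = 4 complete bars with 2 sixteenth notes remaining.

2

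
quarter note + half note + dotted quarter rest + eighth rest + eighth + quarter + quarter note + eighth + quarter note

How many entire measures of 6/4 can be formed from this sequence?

1

One bar of 6/4 = 12 eighth notes.
Each duration in eighth notes: quarter note = 2; half note = 4; dotted quarter rest = 3; eighth rest = 1; eighth = 1; quarter = 2; quarter note = 2; eighth = 1; quarter note = 2.
Total: 2 + 4 + 3 + 1 + 1 + 2 + 2 + 1 + 2 = 18.
18 ÷ 12 = 1 complete bar with 6 left over.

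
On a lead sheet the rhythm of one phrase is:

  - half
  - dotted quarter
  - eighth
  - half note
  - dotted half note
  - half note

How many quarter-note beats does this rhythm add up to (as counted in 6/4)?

11

One quarter-note beat = 2 eighth notes.
Express everything in eighth notes: half = 4; dotted quarter = 3; eighth = 1; half note = 4; dotted half note = 6; half note = 4.
Adding: 4 + 3 + 1 + 4 + 6 + 4 = 22.
22 ÷ 2 = 11 beats.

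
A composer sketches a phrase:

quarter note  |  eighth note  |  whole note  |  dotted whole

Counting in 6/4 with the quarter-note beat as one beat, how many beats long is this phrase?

11.5

One quarter-note beat = 2 eighth notes.
Convert each value to eighth notes: quarter note = 2; eighth note = 1; whole note = 8; dotted whole = 12.
Altogether 2 + 1 + 8 + 12 = 23.
23 ÷ 2 = 11.5 beats.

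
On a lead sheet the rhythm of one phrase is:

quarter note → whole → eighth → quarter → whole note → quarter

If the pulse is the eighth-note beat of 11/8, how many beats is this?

23

One eighth-note beat = 2 sixteenth notes.
Convert each value to sixteenth notes: quarter note = 4; whole = 16; eighth = 2; quarter = 4; whole note = 16; quarter = 4.
Adding: 4 + 16 + 2 + 4 + 16 + 4 = 46.
46 ÷ 2 = 23 beats.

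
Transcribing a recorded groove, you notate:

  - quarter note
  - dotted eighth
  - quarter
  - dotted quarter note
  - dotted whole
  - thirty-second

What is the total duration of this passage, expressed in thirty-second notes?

Convert each value to thirty-second notes: quarter note = 8; dotted eighth = 6; quarter = 8; dotted quarter note = 12; dotted whole = 48; thirty-second = 1.
Total: 8 + 6 + 8 + 12 + 48 + 1 = 83 thirty-second notes.

83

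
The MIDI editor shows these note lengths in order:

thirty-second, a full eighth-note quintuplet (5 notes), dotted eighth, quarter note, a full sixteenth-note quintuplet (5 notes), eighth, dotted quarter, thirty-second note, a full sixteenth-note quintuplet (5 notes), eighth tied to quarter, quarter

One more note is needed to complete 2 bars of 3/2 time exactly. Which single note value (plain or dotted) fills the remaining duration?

2 bars of 3/2 = 96 thirty-second notes.
Convert each value to thirty-second notes: thirty-second = 1; a full eighth-note quintuplet (5 notes) (five quintuplet eighths span one half) = 16; dotted eighth = 6; quarter note = 8; a full sixteenth-note quintuplet (5 notes) (five quintuplet sixteenths span one quarter) = 8; eighth = 4; dotted quarter = 12; thirty-second note = 1; a full sixteenth-note quintuplet (5 notes) (five quintuplet sixteenths span one quarter) = 8; eighth tied to quarter (eighth + quarter) = 12; quarter = 8.
Adding: 1 + 16 + 6 + 8 + 8 + 4 + 12 + 1 + 8 + 12 + 8 = 84.
Remaining: 96 − 84 = 12 thirty-second notes, which is a dotted quarter note.

dotted quarter note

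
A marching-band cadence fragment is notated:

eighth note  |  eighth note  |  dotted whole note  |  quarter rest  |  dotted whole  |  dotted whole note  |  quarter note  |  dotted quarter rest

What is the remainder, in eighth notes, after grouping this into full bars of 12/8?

One bar of 12/8 = 12 eighth notes.
In eighth notes: eighth note = 1; eighth note = 1; dotted whole note = 12; quarter rest = 2; dotted whole = 12; dotted whole note = 12; quarter note = 2; dotted quarter rest = 3.
Total: 1 + 1 + 12 + 2 + 12 + 12 + 2 + 3 = 45.
45 ÷ 12 = 3 complete bars with 9 eighth notes remaining.

9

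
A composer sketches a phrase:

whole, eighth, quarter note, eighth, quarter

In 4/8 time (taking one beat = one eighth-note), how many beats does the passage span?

14

One eighth-note beat = 2 sixteenth notes.
Express everything in sixteenth notes: whole = 16; eighth = 2; quarter note = 4; eighth = 2; quarter = 4.
Sum: 16 + 2 + 4 + 2 + 4 = 28.
28 ÷ 2 = 14 beats.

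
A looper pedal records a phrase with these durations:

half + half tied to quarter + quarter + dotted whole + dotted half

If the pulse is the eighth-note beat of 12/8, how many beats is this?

30

One eighth-note beat = 2 sixteenth notes.
Each duration in sixteenth notes: half = 8; half tied to quarter (half + quarter) = 12; quarter = 4; dotted whole = 24; dotted half = 12.
Altogether 8 + 12 + 4 + 24 + 12 = 60.
60 ÷ 2 = 30 beats.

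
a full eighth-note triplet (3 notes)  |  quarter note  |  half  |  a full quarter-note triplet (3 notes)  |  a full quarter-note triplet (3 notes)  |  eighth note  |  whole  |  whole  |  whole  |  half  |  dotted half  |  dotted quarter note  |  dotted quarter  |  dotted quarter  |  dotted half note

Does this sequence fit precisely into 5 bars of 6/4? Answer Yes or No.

One bar of 6/4 = 12 eighth notes, so 5 bars = 60.
In eighth notes: a full eighth-note triplet (3 notes) (three triplet eighths span one quarter) = 2; quarter note = 2; half = 4; a full quarter-note triplet (3 notes) (three triplet quarters span one half) = 4; a full quarter-note triplet (3 notes) (three triplet quarters span one half) = 4; eighth note = 1; whole = 8; whole = 8; whole = 8; half = 4; dotted half = 6; dotted quarter note = 3; dotted quarter = 3; dotted quarter = 3; dotted half note = 6.
Total: 2 + 2 + 4 + 4 + 4 + 1 + 8 + 8 + 8 + 4 + 6 + 3 + 3 + 3 + 6 = 66.
66 exceeds 60, so the answer is No.

No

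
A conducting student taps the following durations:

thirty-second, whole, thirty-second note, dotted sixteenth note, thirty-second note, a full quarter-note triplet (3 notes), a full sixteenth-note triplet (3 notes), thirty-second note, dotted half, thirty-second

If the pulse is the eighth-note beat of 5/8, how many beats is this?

21

One eighth-note beat = 4 thirty-second notes.
Each duration in thirty-second notes: thirty-second = 1; whole = 32; thirty-second note = 1; dotted sixteenth note = 3; thirty-second note = 1; a full quarter-note triplet (3 notes) (three triplet quarters span one half) = 16; a full sixteenth-note triplet (3 notes) (three triplet sixteenths span one eighth) = 4; thirty-second note = 1; dotted half = 24; thirty-second = 1.
Total: 1 + 32 + 1 + 3 + 1 + 16 + 4 + 1 + 24 + 1 = 84.
84 ÷ 4 = 21 beats.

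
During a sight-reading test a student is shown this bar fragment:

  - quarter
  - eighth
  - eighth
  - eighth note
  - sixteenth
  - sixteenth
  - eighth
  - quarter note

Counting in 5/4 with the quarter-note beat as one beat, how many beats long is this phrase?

4.5

One quarter-note beat = 4 sixteenth notes.
Convert each value to sixteenth notes: quarter = 4; eighth = 2; eighth = 2; eighth note = 2; sixteenth = 1; sixteenth = 1; eighth = 2; quarter note = 4.
Sum: 4 + 2 + 2 + 2 + 1 + 1 + 2 + 4 = 18.
18 ÷ 4 = 4.5 beats.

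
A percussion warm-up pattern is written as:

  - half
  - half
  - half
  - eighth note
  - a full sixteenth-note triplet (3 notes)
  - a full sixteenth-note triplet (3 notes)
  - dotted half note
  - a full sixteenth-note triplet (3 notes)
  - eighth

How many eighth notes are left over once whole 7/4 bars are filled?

One bar of 7/4 = 14 eighth notes.
Convert each value to eighth notes: half = 4; half = 4; half = 4; eighth note = 1; a full sixteenth-note triplet (3 notes) (three triplet sixteenths span one eighth) = 1; a full sixteenth-note triplet (3 notes) (three triplet sixteenths span one eighth) = 1; dotted half note = 6; a full sixteenth-note triplet (3 notes) (three triplet sixteenths span one eighth) = 1; eighth = 1.
Sum: 4 + 4 + 4 + 1 + 1 + 1 + 6 + 1 + 1 = 23.
23 ÷ 14 = 1 complete bar with 9 eighth notes remaining.

9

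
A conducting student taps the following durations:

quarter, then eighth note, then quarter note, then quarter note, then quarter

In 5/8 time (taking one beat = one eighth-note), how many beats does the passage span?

One eighth-note beat = 2 sixteenth notes.
Each duration in sixteenth notes: quarter = 4; eighth note = 2; quarter note = 4; quarter note = 4; quarter = 4.
Total: 4 + 2 + 4 + 4 + 4 = 18.
18 ÷ 2 = 9 beats.

9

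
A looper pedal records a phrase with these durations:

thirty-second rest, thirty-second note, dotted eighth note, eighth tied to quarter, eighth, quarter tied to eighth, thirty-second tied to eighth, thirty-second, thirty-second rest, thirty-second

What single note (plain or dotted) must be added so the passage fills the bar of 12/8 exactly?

eighth note

The bar of 12/8 = 48 thirty-second notes.
Express everything in thirty-second notes: thirty-second rest = 1; thirty-second note = 1; dotted eighth note = 6; eighth tied to quarter (eighth + quarter) = 12; eighth = 4; quarter tied to eighth (quarter + eighth) = 12; thirty-second tied to eighth (thirty-second + eighth) = 5; thirty-second = 1; thirty-second rest = 1; thirty-second = 1.
Adding: 1 + 1 + 6 + 12 + 4 + 12 + 5 + 1 + 1 + 1 = 44.
Remaining: 48 − 44 = 4 thirty-second notes, which is a eighth note.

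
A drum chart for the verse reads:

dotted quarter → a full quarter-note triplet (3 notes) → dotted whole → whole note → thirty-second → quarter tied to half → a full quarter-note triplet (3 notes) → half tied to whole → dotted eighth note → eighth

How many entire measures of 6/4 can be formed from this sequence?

One bar of 6/4 = 48 thirty-second notes.
Each duration in thirty-second notes: dotted quarter = 12; a full quarter-note triplet (3 notes) (three triplet quarters span one half) = 16; dotted whole = 48; whole note = 32; thirty-second = 1; quarter tied to half (quarter + half) = 24; a full quarter-note triplet (3 notes) (three triplet quarters span one half) = 16; half tied to whole (half + whole) = 48; dotted eighth note = 6; eighth = 4.
Altogether 12 + 16 + 48 + 32 + 1 + 24 + 16 + 48 + 6 + 4 = 207.
207 ÷ 48 = 4 complete bars with 15 left over.

4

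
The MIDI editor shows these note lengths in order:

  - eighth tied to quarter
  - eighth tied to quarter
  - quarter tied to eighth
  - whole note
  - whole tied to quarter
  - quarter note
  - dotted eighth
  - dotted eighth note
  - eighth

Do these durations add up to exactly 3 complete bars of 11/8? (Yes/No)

Yes

One bar of 11/8 = 22 sixteenth notes, so 3 bars = 66.
In sixteenth notes: eighth tied to quarter (eighth + quarter) = 6; eighth tied to quarter (eighth + quarter) = 6; quarter tied to eighth (quarter + eighth) = 6; whole note = 16; whole tied to quarter (whole + quarter) = 20; quarter note = 4; dotted eighth = 3; dotted eighth note = 3; eighth = 2.
Altogether 6 + 6 + 6 + 16 + 20 + 4 + 3 + 3 + 2 = 66.
66 equals 66, so the answer is Yes.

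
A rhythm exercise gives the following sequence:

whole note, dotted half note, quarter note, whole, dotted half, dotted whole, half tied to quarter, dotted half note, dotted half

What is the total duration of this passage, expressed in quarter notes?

30

Express everything in quarter notes: whole note = 4; dotted half note = 3; quarter note = 1; whole = 4; dotted half = 3; dotted whole = 6; half tied to quarter (half + quarter) = 3; dotted half note = 3; dotted half = 3.
Adding: 4 + 3 + 1 + 4 + 3 + 6 + 3 + 3 + 3 = 30 quarter notes.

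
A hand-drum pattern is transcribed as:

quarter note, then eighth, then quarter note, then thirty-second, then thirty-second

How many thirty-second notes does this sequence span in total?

Express everything in thirty-second notes: quarter note = 8; eighth = 4; quarter note = 8; thirty-second = 1; thirty-second = 1.
Adding: 8 + 4 + 8 + 1 + 1 = 22 thirty-second notes.

22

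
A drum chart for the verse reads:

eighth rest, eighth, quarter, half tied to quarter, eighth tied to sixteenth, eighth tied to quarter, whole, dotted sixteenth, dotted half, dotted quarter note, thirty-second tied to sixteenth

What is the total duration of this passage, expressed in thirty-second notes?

132

Working in thirty-second notes: eighth rest = 4; eighth = 4; quarter = 8; half tied to quarter (half + quarter) = 24; eighth tied to sixteenth (eighth + sixteenth) = 6; eighth tied to quarter (eighth + quarter) = 12; whole = 32; dotted sixteenth = 3; dotted half = 24; dotted quarter note = 12; thirty-second tied to sixteenth (thirty-second + sixteenth) = 3.
Total: 4 + 4 + 8 + 24 + 6 + 12 + 32 + 3 + 24 + 12 + 3 = 132 thirty-second notes.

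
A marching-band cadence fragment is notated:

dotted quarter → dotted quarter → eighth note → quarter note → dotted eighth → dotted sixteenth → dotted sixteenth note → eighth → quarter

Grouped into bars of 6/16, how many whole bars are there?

5

One bar of 6/16 = 12 thirty-second notes.
In thirty-second notes: dotted quarter = 12; dotted quarter = 12; eighth note = 4; quarter note = 8; dotted eighth = 6; dotted sixteenth = 3; dotted sixteenth note = 3; eighth = 4; quarter = 8.
Adding: 12 + 12 + 4 + 8 + 6 + 3 + 3 + 4 + 8 = 60.
60 ÷ 12 = 5 complete bars with 0 left over.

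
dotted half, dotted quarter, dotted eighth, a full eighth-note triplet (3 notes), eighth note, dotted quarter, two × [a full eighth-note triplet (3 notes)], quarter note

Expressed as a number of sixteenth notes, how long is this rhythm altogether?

Working in sixteenth notes: dotted half = 12; dotted quarter = 6; dotted eighth = 3; a full eighth-note triplet (3 notes) (three triplet eighths span one quarter) = 4; eighth note = 2; dotted quarter = 6; a full eighth-note triplet (3 notes) (three triplet eighths span one quarter) = 4; a full eighth-note triplet (3 notes) (three triplet eighths span one quarter) = 4; quarter note = 4.
Sum: 12 + 6 + 3 + 4 + 2 + 6 + 4 + 4 + 4 = 45 sixteenth notes.

45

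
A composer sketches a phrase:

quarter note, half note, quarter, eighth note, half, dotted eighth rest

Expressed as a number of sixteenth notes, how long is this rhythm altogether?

29

Each duration in sixteenth notes: quarter note = 4; half note = 8; quarter = 4; eighth note = 2; half = 8; dotted eighth rest = 3.
Sum: 4 + 8 + 4 + 2 + 8 + 3 = 29 sixteenth notes.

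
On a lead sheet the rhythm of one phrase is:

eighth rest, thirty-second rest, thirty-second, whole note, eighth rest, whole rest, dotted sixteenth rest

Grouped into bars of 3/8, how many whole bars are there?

One bar of 3/8 = 12 thirty-second notes.
Express everything in thirty-second notes: eighth rest = 4; thirty-second rest = 1; thirty-second = 1; whole note = 32; eighth rest = 4; whole rest = 32; dotted sixteenth rest = 3.
Adding: 4 + 1 + 1 + 32 + 4 + 32 + 3 = 77.
77 ÷ 12 = 6 complete bars with 5 left over.

6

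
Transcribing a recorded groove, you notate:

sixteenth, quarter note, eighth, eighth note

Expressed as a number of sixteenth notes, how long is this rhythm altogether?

Working in sixteenth notes: sixteenth = 1; quarter note = 4; eighth = 2; eighth note = 2.
Total: 1 + 4 + 2 + 2 = 9 sixteenth notes.

9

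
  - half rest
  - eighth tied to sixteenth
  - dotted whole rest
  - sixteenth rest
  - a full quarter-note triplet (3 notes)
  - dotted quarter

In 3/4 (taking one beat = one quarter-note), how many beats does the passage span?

One quarter-note beat = 4 sixteenth notes.
In sixteenth notes: half rest = 8; eighth tied to sixteenth (eighth + sixteenth) = 3; dotted whole rest = 24; sixteenth rest = 1; a full quarter-note triplet (3 notes) (three triplet quarters span one half) = 8; dotted quarter = 6.
Altogether 8 + 3 + 24 + 1 + 8 + 6 = 50.
50 ÷ 4 = 12.5 beats.

12.5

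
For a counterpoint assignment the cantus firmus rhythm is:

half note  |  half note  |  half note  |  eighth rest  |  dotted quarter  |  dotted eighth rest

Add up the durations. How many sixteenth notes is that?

35

Each duration in sixteenth notes: half note = 8; half note = 8; half note = 8; eighth rest = 2; dotted quarter = 6; dotted eighth rest = 3.
Total: 8 + 8 + 8 + 2 + 6 + 3 = 35 sixteenth notes.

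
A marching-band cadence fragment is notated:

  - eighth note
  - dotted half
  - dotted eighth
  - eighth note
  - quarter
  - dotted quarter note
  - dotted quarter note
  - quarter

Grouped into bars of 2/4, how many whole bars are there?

One bar of 2/4 = 8 sixteenth notes.
Working in sixteenth notes: eighth note = 2; dotted half = 12; dotted eighth = 3; eighth note = 2; quarter = 4; dotted quarter note = 6; dotted quarter note = 6; quarter = 4.
Adding: 2 + 12 + 3 + 2 + 4 + 6 + 6 + 4 = 39.
39 ÷ 8 = 4 complete bars with 7 left over.

4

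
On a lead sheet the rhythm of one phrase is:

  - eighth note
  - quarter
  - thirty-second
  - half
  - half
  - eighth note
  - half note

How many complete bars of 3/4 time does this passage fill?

One bar of 3/4 = 24 thirty-second notes.
Working in thirty-second notes: eighth note = 4; quarter = 8; thirty-second = 1; half = 16; half = 16; eighth note = 4; half note = 16.
Altogether 4 + 8 + 1 + 16 + 16 + 4 + 16 = 65.
65 ÷ 24 = 2 complete bars with 17 left over.

2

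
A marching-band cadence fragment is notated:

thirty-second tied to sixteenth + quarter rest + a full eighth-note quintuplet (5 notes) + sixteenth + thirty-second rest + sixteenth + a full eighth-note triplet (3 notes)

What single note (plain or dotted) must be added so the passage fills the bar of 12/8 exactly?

quarter note

The bar of 12/8 = 48 thirty-second notes.
Express everything in thirty-second notes: thirty-second tied to sixteenth (thirty-second + sixteenth) = 3; quarter rest = 8; a full eighth-note quintuplet (5 notes) (five quintuplet eighths span one half) = 16; sixteenth = 2; thirty-second rest = 1; sixteenth = 2; a full eighth-note triplet (3 notes) (three triplet eighths span one quarter) = 8.
Altogether 3 + 8 + 16 + 2 + 1 + 2 + 8 = 40.
Remaining: 48 − 40 = 8 thirty-second notes, which is a quarter note.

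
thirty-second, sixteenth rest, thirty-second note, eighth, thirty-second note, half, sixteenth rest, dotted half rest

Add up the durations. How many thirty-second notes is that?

51

In thirty-second notes: thirty-second = 1; sixteenth rest = 2; thirty-second note = 1; eighth = 4; thirty-second note = 1; half = 16; sixteenth rest = 2; dotted half rest = 24.
Adding: 1 + 2 + 1 + 4 + 1 + 16 + 2 + 24 = 51 thirty-second notes.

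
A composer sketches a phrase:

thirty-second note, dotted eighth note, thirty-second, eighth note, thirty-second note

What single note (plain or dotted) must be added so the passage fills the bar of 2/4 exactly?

The bar of 2/4 = 16 thirty-second notes.
Express everything in thirty-second notes: thirty-second note = 1; dotted eighth note = 6; thirty-second = 1; eighth note = 4; thirty-second note = 1.
Total: 1 + 6 + 1 + 4 + 1 = 13.
Remaining: 16 − 13 = 3 thirty-second notes, which is a dotted sixteenth note.

dotted sixteenth note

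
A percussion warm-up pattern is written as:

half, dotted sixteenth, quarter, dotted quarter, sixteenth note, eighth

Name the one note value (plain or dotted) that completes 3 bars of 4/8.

3 bars of 4/8 = 48 thirty-second notes.
Working in thirty-second notes: half = 16; dotted sixteenth = 3; quarter = 8; dotted quarter = 12; sixteenth note = 2; eighth = 4.
Altogether 16 + 3 + 8 + 12 + 2 + 4 = 45.
Remaining: 48 − 45 = 3 thirty-second notes, which is a dotted sixteenth note.

dotted sixteenth note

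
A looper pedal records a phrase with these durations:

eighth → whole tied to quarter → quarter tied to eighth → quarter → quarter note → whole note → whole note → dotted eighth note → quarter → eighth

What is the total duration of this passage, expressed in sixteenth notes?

Each duration in sixteenth notes: eighth = 2; whole tied to quarter (whole + quarter) = 20; quarter tied to eighth (quarter + eighth) = 6; quarter = 4; quarter note = 4; whole note = 16; whole note = 16; dotted eighth note = 3; quarter = 4; eighth = 2.
Adding: 2 + 20 + 6 + 4 + 4 + 16 + 16 + 3 + 4 + 2 = 77 sixteenth notes.

77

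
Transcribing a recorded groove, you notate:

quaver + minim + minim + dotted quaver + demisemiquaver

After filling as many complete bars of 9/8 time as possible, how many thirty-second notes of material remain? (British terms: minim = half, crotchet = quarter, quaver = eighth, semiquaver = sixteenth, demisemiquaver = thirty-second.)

7

One bar of 9/8 = 36 thirty-second notes.
In thirty-second notes: quaver = 4; minim = 16; minim = 16; dotted quaver = 6; demisemiquaver = 1.
Altogether 4 + 16 + 16 + 6 + 1 = 43.
43 ÷ 36 = 1 complete bar with 7 thirty-second notes remaining.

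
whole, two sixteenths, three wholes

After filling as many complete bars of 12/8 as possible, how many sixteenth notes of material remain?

18

One bar of 12/8 = 24 sixteenth notes.
Express everything in sixteenth notes: whole = 16; sixteenth = 1; sixteenth = 1; whole = 16; whole = 16; whole = 16.
Adding: 16 + 1 + 1 + 16 + 16 + 16 = 66.
66 ÷ 24 = 2 complete bars with 18 sixteenth notes remaining.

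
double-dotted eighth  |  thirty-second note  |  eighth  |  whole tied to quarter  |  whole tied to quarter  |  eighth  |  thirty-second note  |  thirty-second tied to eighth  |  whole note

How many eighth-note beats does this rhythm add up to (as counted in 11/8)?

One eighth-note beat = 4 thirty-second notes.
In thirty-second notes: double-dotted eighth = 7; thirty-second note = 1; eighth = 4; whole tied to quarter (whole + quarter) = 40; whole tied to quarter (whole + quarter) = 40; eighth = 4; thirty-second note = 1; thirty-second tied to eighth (thirty-second + eighth) = 5; whole note = 32.
Altogether 7 + 1 + 4 + 40 + 40 + 4 + 1 + 5 + 32 = 134.
134 ÷ 4 = 33.5 beats.

33.5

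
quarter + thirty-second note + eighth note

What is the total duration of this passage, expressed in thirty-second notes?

13

Express everything in thirty-second notes: quarter = 8; thirty-second note = 1; eighth note = 4.
Adding: 8 + 1 + 4 = 13 thirty-second notes.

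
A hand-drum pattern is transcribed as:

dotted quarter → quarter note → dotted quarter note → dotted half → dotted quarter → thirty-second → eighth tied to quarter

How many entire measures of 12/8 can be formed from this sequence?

1

One bar of 12/8 = 48 thirty-second notes.
Each duration in thirty-second notes: dotted quarter = 12; quarter note = 8; dotted quarter note = 12; dotted half = 24; dotted quarter = 12; thirty-second = 1; eighth tied to quarter (eighth + quarter) = 12.
Adding: 12 + 8 + 12 + 24 + 12 + 1 + 12 = 81.
81 ÷ 48 = 1 complete bar with 33 left over.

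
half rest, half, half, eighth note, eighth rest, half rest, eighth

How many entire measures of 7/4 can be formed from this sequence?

One bar of 7/4 = 14 eighth notes.
Express everything in eighth notes: half rest = 4; half = 4; half = 4; eighth note = 1; eighth rest = 1; half rest = 4; eighth = 1.
Adding: 4 + 4 + 4 + 1 + 1 + 4 + 1 = 19.
19 ÷ 14 = 1 complete bar with 5 left over.

1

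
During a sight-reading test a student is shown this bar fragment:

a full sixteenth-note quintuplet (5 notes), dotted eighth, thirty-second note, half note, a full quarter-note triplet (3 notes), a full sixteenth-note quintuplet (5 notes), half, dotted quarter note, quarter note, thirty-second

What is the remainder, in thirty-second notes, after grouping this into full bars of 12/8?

One bar of 12/8 = 48 thirty-second notes.
Convert each value to thirty-second notes: a full sixteenth-note quintuplet (5 notes) (five quintuplet sixteenths span one quarter) = 8; dotted eighth = 6; thirty-second note = 1; half note = 16; a full quarter-note triplet (3 notes) (three triplet quarters span one half) = 16; a full sixteenth-note quintuplet (5 notes) (five quintuplet sixteenths span one quarter) = 8; half = 16; dotted quarter note = 12; quarter note = 8; thirty-second = 1.
Sum: 8 + 6 + 1 + 16 + 16 + 8 + 16 + 12 + 8 + 1 = 92.
92 ÷ 48 = 1 complete bar with 44 thirty-second notes remaining.

44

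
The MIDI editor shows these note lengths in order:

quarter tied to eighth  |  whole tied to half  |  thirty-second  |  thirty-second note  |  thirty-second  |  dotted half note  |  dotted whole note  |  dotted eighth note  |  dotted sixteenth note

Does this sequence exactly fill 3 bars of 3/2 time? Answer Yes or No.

Yes

One bar of 3/2 = 48 thirty-second notes, so 3 bars = 144.
Express everything in thirty-second notes: quarter tied to eighth (quarter + eighth) = 12; whole tied to half (whole + half) = 48; thirty-second = 1; thirty-second note = 1; thirty-second = 1; dotted half note = 24; dotted whole note = 48; dotted eighth note = 6; dotted sixteenth note = 3.
Adding: 12 + 48 + 1 + 1 + 1 + 24 + 48 + 6 + 3 = 144.
144 equals 144, so the answer is Yes.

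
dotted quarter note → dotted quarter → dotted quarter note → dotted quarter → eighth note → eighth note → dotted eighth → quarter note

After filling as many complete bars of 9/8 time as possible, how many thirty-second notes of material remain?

One bar of 9/8 = 18 sixteenth notes.
Each duration in sixteenth notes: dotted quarter note = 6; dotted quarter = 6; dotted quarter note = 6; dotted quarter = 6; eighth note = 2; eighth note = 2; dotted eighth = 3; quarter note = 4.
Adding: 6 + 6 + 6 + 6 + 2 + 2 + 3 + 4 = 35.
35 ÷ 18 = 1 complete bar with 17 sixteenth notes remaining = 34 thirty-second notes.

34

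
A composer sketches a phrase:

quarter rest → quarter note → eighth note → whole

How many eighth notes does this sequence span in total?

Convert each value to eighth notes: quarter rest = 2; quarter note = 2; eighth note = 1; whole = 8.
Altogether 2 + 2 + 1 + 8 = 13 eighth notes.

13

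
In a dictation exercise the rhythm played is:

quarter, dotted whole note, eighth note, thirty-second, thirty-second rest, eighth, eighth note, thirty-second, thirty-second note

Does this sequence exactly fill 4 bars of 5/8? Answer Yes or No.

One bar of 5/8 = 20 thirty-second notes, so 4 bars = 80.
Express everything in thirty-second notes: quarter = 8; dotted whole note = 48; eighth note = 4; thirty-second = 1; thirty-second rest = 1; eighth = 4; eighth note = 4; thirty-second = 1; thirty-second note = 1.
Adding: 8 + 48 + 4 + 1 + 1 + 4 + 4 + 1 + 1 = 72.
72 falls short of 80, so the answer is No.

No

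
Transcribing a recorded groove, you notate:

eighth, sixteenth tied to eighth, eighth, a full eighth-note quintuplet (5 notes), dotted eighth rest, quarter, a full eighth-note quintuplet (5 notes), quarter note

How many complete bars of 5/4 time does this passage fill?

1

One bar of 5/4 = 20 sixteenth notes.
Each duration in sixteenth notes: eighth = 2; sixteenth tied to eighth (sixteenth + eighth) = 3; eighth = 2; a full eighth-note quintuplet (5 notes) (five quintuplet eighths span one half) = 8; dotted eighth rest = 3; quarter = 4; a full eighth-note quintuplet (5 notes) (five quintuplet eighths span one half) = 8; quarter note = 4.
Adding: 2 + 3 + 2 + 8 + 3 + 4 + 8 + 4 = 34.
34 ÷ 20 = 1 complete bar with 14 left over.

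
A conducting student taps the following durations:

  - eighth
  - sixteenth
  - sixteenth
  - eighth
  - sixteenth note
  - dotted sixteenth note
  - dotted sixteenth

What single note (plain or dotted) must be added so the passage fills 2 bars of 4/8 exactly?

2 bars of 4/8 = 32 thirty-second notes.
Each duration in thirty-second notes: eighth = 4; sixteenth = 2; sixteenth = 2; eighth = 4; sixteenth note = 2; dotted sixteenth note = 3; dotted sixteenth = 3.
Sum: 4 + 2 + 2 + 4 + 2 + 3 + 3 = 20.
Remaining: 32 − 20 = 12 thirty-second notes, which is a dotted quarter note.

dotted quarter note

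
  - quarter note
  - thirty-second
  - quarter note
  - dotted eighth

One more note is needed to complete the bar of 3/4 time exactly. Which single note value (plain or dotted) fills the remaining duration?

thirty-second note

The bar of 3/4 = 24 thirty-second notes.
In thirty-second notes: quarter note = 8; thirty-second = 1; quarter note = 8; dotted eighth = 6.
Sum: 8 + 1 + 8 + 6 = 23.
Remaining: 24 − 23 = 1 thirty-second note, which is a thirty-second note.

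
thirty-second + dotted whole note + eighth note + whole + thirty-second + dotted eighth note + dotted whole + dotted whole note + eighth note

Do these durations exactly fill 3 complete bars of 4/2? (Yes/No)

One bar of 4/2 = 64 thirty-second notes, so 3 bars = 192.
Each duration in thirty-second notes: thirty-second = 1; dotted whole note = 48; eighth note = 4; whole = 32; thirty-second = 1; dotted eighth note = 6; dotted whole = 48; dotted whole note = 48; eighth note = 4.
Adding: 1 + 48 + 4 + 32 + 1 + 6 + 48 + 48 + 4 = 192.
192 equals 192, so the answer is Yes.

Yes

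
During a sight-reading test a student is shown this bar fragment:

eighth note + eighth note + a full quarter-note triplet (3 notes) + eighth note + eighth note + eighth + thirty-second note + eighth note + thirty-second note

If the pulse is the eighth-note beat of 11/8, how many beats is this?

One eighth-note beat = 4 thirty-second notes.
In thirty-second notes: eighth note = 4; eighth note = 4; a full quarter-note triplet (3 notes) (three triplet quarters span one half) = 16; eighth note = 4; eighth note = 4; eighth = 4; thirty-second note = 1; eighth note = 4; thirty-second note = 1.
Altogether 4 + 4 + 16 + 4 + 4 + 4 + 1 + 4 + 1 = 42.
42 ÷ 4 = 10.5 beats.

10.5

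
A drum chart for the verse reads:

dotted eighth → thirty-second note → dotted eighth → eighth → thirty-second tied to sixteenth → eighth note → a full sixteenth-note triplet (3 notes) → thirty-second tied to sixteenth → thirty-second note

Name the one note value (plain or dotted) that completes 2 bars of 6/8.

half note

2 bars of 6/8 = 48 thirty-second notes.
In thirty-second notes: dotted eighth = 6; thirty-second note = 1; dotted eighth = 6; eighth = 4; thirty-second tied to sixteenth (thirty-second + sixteenth) = 3; eighth note = 4; a full sixteenth-note triplet (3 notes) (three triplet sixteenths span one eighth) = 4; thirty-second tied to sixteenth (thirty-second + sixteenth) = 3; thirty-second note = 1.
Sum: 6 + 1 + 6 + 4 + 3 + 4 + 4 + 3 + 1 = 32.
Remaining: 48 − 32 = 16 thirty-second notes, which is a half note.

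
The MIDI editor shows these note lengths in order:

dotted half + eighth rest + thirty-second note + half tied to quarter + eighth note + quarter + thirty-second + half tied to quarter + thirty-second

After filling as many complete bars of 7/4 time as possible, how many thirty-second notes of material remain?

35

One bar of 7/4 = 56 thirty-second notes.
Convert each value to thirty-second notes: dotted half = 24; eighth rest = 4; thirty-second note = 1; half tied to quarter (half + quarter) = 24; eighth note = 4; quarter = 8; thirty-second = 1; half tied to quarter (half + quarter) = 24; thirty-second = 1.
Sum: 24 + 4 + 1 + 24 + 4 + 8 + 1 + 24 + 1 = 91.
91 ÷ 56 = 1 complete bar with 35 thirty-second notes remaining.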